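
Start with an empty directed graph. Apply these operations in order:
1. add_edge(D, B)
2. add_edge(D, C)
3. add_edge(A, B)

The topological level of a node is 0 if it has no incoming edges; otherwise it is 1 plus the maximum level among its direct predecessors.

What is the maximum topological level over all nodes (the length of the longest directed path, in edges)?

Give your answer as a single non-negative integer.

Op 1: add_edge(D, B). Edges now: 1
Op 2: add_edge(D, C). Edges now: 2
Op 3: add_edge(A, B). Edges now: 3
Compute levels (Kahn BFS):
  sources (in-degree 0): A, D
  process A: level=0
    A->B: in-degree(B)=1, level(B)>=1
  process D: level=0
    D->B: in-degree(B)=0, level(B)=1, enqueue
    D->C: in-degree(C)=0, level(C)=1, enqueue
  process B: level=1
  process C: level=1
All levels: A:0, B:1, C:1, D:0
max level = 1

Answer: 1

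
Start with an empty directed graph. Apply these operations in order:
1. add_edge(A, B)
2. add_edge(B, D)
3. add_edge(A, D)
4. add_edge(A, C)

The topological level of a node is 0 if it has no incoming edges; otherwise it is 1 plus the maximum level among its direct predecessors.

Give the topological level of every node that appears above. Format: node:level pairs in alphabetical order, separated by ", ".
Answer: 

Answer: A:0, B:1, C:1, D:2

Derivation:
Op 1: add_edge(A, B). Edges now: 1
Op 2: add_edge(B, D). Edges now: 2
Op 3: add_edge(A, D). Edges now: 3
Op 4: add_edge(A, C). Edges now: 4
Compute levels (Kahn BFS):
  sources (in-degree 0): A
  process A: level=0
    A->B: in-degree(B)=0, level(B)=1, enqueue
    A->C: in-degree(C)=0, level(C)=1, enqueue
    A->D: in-degree(D)=1, level(D)>=1
  process B: level=1
    B->D: in-degree(D)=0, level(D)=2, enqueue
  process C: level=1
  process D: level=2
All levels: A:0, B:1, C:1, D:2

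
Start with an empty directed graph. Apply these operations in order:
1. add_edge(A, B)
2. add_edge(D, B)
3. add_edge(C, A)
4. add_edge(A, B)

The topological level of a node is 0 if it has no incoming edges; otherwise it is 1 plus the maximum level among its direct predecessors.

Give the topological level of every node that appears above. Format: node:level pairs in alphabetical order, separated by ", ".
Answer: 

Op 1: add_edge(A, B). Edges now: 1
Op 2: add_edge(D, B). Edges now: 2
Op 3: add_edge(C, A). Edges now: 3
Op 4: add_edge(A, B) (duplicate, no change). Edges now: 3
Compute levels (Kahn BFS):
  sources (in-degree 0): C, D
  process C: level=0
    C->A: in-degree(A)=0, level(A)=1, enqueue
  process D: level=0
    D->B: in-degree(B)=1, level(B)>=1
  process A: level=1
    A->B: in-degree(B)=0, level(B)=2, enqueue
  process B: level=2
All levels: A:1, B:2, C:0, D:0

Answer: A:1, B:2, C:0, D:0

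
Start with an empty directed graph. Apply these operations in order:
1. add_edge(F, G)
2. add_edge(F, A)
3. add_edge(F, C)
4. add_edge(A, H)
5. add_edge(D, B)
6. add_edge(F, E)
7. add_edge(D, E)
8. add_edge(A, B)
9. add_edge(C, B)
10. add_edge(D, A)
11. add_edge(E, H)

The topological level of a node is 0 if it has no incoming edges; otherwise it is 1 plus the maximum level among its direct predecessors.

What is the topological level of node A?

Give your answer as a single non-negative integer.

Op 1: add_edge(F, G). Edges now: 1
Op 2: add_edge(F, A). Edges now: 2
Op 3: add_edge(F, C). Edges now: 3
Op 4: add_edge(A, H). Edges now: 4
Op 5: add_edge(D, B). Edges now: 5
Op 6: add_edge(F, E). Edges now: 6
Op 7: add_edge(D, E). Edges now: 7
Op 8: add_edge(A, B). Edges now: 8
Op 9: add_edge(C, B). Edges now: 9
Op 10: add_edge(D, A). Edges now: 10
Op 11: add_edge(E, H). Edges now: 11
Compute levels (Kahn BFS):
  sources (in-degree 0): D, F
  process D: level=0
    D->A: in-degree(A)=1, level(A)>=1
    D->B: in-degree(B)=2, level(B)>=1
    D->E: in-degree(E)=1, level(E)>=1
  process F: level=0
    F->A: in-degree(A)=0, level(A)=1, enqueue
    F->C: in-degree(C)=0, level(C)=1, enqueue
    F->E: in-degree(E)=0, level(E)=1, enqueue
    F->G: in-degree(G)=0, level(G)=1, enqueue
  process A: level=1
    A->B: in-degree(B)=1, level(B)>=2
    A->H: in-degree(H)=1, level(H)>=2
  process C: level=1
    C->B: in-degree(B)=0, level(B)=2, enqueue
  process E: level=1
    E->H: in-degree(H)=0, level(H)=2, enqueue
  process G: level=1
  process B: level=2
  process H: level=2
All levels: A:1, B:2, C:1, D:0, E:1, F:0, G:1, H:2
level(A) = 1

Answer: 1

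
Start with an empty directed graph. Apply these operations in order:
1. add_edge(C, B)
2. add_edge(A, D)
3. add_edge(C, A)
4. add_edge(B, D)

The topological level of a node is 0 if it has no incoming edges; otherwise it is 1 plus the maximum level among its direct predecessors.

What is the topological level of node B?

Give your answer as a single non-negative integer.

Answer: 1

Derivation:
Op 1: add_edge(C, B). Edges now: 1
Op 2: add_edge(A, D). Edges now: 2
Op 3: add_edge(C, A). Edges now: 3
Op 4: add_edge(B, D). Edges now: 4
Compute levels (Kahn BFS):
  sources (in-degree 0): C
  process C: level=0
    C->A: in-degree(A)=0, level(A)=1, enqueue
    C->B: in-degree(B)=0, level(B)=1, enqueue
  process A: level=1
    A->D: in-degree(D)=1, level(D)>=2
  process B: level=1
    B->D: in-degree(D)=0, level(D)=2, enqueue
  process D: level=2
All levels: A:1, B:1, C:0, D:2
level(B) = 1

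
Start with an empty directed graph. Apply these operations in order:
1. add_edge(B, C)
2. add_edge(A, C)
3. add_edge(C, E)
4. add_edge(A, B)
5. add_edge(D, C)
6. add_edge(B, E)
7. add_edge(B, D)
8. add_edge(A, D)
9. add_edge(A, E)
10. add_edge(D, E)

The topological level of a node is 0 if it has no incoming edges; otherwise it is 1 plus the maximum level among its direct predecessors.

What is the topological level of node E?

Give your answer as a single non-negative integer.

Op 1: add_edge(B, C). Edges now: 1
Op 2: add_edge(A, C). Edges now: 2
Op 3: add_edge(C, E). Edges now: 3
Op 4: add_edge(A, B). Edges now: 4
Op 5: add_edge(D, C). Edges now: 5
Op 6: add_edge(B, E). Edges now: 6
Op 7: add_edge(B, D). Edges now: 7
Op 8: add_edge(A, D). Edges now: 8
Op 9: add_edge(A, E). Edges now: 9
Op 10: add_edge(D, E). Edges now: 10
Compute levels (Kahn BFS):
  sources (in-degree 0): A
  process A: level=0
    A->B: in-degree(B)=0, level(B)=1, enqueue
    A->C: in-degree(C)=2, level(C)>=1
    A->D: in-degree(D)=1, level(D)>=1
    A->E: in-degree(E)=3, level(E)>=1
  process B: level=1
    B->C: in-degree(C)=1, level(C)>=2
    B->D: in-degree(D)=0, level(D)=2, enqueue
    B->E: in-degree(E)=2, level(E)>=2
  process D: level=2
    D->C: in-degree(C)=0, level(C)=3, enqueue
    D->E: in-degree(E)=1, level(E)>=3
  process C: level=3
    C->E: in-degree(E)=0, level(E)=4, enqueue
  process E: level=4
All levels: A:0, B:1, C:3, D:2, E:4
level(E) = 4

Answer: 4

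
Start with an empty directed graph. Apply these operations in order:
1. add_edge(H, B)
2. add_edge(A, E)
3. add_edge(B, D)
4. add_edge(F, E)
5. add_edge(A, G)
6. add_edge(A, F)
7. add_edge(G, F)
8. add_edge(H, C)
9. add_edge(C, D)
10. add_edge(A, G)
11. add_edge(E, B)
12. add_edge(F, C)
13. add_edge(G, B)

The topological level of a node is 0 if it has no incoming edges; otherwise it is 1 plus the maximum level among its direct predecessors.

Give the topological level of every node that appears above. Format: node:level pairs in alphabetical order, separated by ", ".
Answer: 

Op 1: add_edge(H, B). Edges now: 1
Op 2: add_edge(A, E). Edges now: 2
Op 3: add_edge(B, D). Edges now: 3
Op 4: add_edge(F, E). Edges now: 4
Op 5: add_edge(A, G). Edges now: 5
Op 6: add_edge(A, F). Edges now: 6
Op 7: add_edge(G, F). Edges now: 7
Op 8: add_edge(H, C). Edges now: 8
Op 9: add_edge(C, D). Edges now: 9
Op 10: add_edge(A, G) (duplicate, no change). Edges now: 9
Op 11: add_edge(E, B). Edges now: 10
Op 12: add_edge(F, C). Edges now: 11
Op 13: add_edge(G, B). Edges now: 12
Compute levels (Kahn BFS):
  sources (in-degree 0): A, H
  process A: level=0
    A->E: in-degree(E)=1, level(E)>=1
    A->F: in-degree(F)=1, level(F)>=1
    A->G: in-degree(G)=0, level(G)=1, enqueue
  process H: level=0
    H->B: in-degree(B)=2, level(B)>=1
    H->C: in-degree(C)=1, level(C)>=1
  process G: level=1
    G->B: in-degree(B)=1, level(B)>=2
    G->F: in-degree(F)=0, level(F)=2, enqueue
  process F: level=2
    F->C: in-degree(C)=0, level(C)=3, enqueue
    F->E: in-degree(E)=0, level(E)=3, enqueue
  process C: level=3
    C->D: in-degree(D)=1, level(D)>=4
  process E: level=3
    E->B: in-degree(B)=0, level(B)=4, enqueue
  process B: level=4
    B->D: in-degree(D)=0, level(D)=5, enqueue
  process D: level=5
All levels: A:0, B:4, C:3, D:5, E:3, F:2, G:1, H:0

Answer: A:0, B:4, C:3, D:5, E:3, F:2, G:1, H:0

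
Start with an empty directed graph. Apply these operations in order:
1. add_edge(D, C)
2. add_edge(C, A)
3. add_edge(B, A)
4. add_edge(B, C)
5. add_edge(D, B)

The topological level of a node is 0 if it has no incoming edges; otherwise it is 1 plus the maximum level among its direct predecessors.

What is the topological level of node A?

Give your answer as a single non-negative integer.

Op 1: add_edge(D, C). Edges now: 1
Op 2: add_edge(C, A). Edges now: 2
Op 3: add_edge(B, A). Edges now: 3
Op 4: add_edge(B, C). Edges now: 4
Op 5: add_edge(D, B). Edges now: 5
Compute levels (Kahn BFS):
  sources (in-degree 0): D
  process D: level=0
    D->B: in-degree(B)=0, level(B)=1, enqueue
    D->C: in-degree(C)=1, level(C)>=1
  process B: level=1
    B->A: in-degree(A)=1, level(A)>=2
    B->C: in-degree(C)=0, level(C)=2, enqueue
  process C: level=2
    C->A: in-degree(A)=0, level(A)=3, enqueue
  process A: level=3
All levels: A:3, B:1, C:2, D:0
level(A) = 3

Answer: 3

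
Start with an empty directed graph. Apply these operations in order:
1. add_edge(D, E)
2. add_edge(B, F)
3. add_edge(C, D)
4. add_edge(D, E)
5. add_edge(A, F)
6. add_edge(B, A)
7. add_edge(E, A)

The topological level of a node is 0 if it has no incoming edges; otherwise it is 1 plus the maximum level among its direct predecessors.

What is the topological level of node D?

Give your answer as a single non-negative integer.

Answer: 1

Derivation:
Op 1: add_edge(D, E). Edges now: 1
Op 2: add_edge(B, F). Edges now: 2
Op 3: add_edge(C, D). Edges now: 3
Op 4: add_edge(D, E) (duplicate, no change). Edges now: 3
Op 5: add_edge(A, F). Edges now: 4
Op 6: add_edge(B, A). Edges now: 5
Op 7: add_edge(E, A). Edges now: 6
Compute levels (Kahn BFS):
  sources (in-degree 0): B, C
  process B: level=0
    B->A: in-degree(A)=1, level(A)>=1
    B->F: in-degree(F)=1, level(F)>=1
  process C: level=0
    C->D: in-degree(D)=0, level(D)=1, enqueue
  process D: level=1
    D->E: in-degree(E)=0, level(E)=2, enqueue
  process E: level=2
    E->A: in-degree(A)=0, level(A)=3, enqueue
  process A: level=3
    A->F: in-degree(F)=0, level(F)=4, enqueue
  process F: level=4
All levels: A:3, B:0, C:0, D:1, E:2, F:4
level(D) = 1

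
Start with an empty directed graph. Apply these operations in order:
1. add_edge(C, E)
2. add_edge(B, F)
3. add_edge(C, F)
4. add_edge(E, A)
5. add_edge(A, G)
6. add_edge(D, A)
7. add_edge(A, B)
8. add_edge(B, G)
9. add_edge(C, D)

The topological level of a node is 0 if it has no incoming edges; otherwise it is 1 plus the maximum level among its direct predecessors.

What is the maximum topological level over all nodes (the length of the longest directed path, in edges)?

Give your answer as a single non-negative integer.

Op 1: add_edge(C, E). Edges now: 1
Op 2: add_edge(B, F). Edges now: 2
Op 3: add_edge(C, F). Edges now: 3
Op 4: add_edge(E, A). Edges now: 4
Op 5: add_edge(A, G). Edges now: 5
Op 6: add_edge(D, A). Edges now: 6
Op 7: add_edge(A, B). Edges now: 7
Op 8: add_edge(B, G). Edges now: 8
Op 9: add_edge(C, D). Edges now: 9
Compute levels (Kahn BFS):
  sources (in-degree 0): C
  process C: level=0
    C->D: in-degree(D)=0, level(D)=1, enqueue
    C->E: in-degree(E)=0, level(E)=1, enqueue
    C->F: in-degree(F)=1, level(F)>=1
  process D: level=1
    D->A: in-degree(A)=1, level(A)>=2
  process E: level=1
    E->A: in-degree(A)=0, level(A)=2, enqueue
  process A: level=2
    A->B: in-degree(B)=0, level(B)=3, enqueue
    A->G: in-degree(G)=1, level(G)>=3
  process B: level=3
    B->F: in-degree(F)=0, level(F)=4, enqueue
    B->G: in-degree(G)=0, level(G)=4, enqueue
  process F: level=4
  process G: level=4
All levels: A:2, B:3, C:0, D:1, E:1, F:4, G:4
max level = 4

Answer: 4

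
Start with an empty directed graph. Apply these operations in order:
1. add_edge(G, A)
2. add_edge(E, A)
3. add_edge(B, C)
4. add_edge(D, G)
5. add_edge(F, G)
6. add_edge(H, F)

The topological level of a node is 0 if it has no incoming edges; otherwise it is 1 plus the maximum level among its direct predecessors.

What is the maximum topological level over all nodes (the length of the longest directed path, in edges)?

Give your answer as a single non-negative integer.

Answer: 3

Derivation:
Op 1: add_edge(G, A). Edges now: 1
Op 2: add_edge(E, A). Edges now: 2
Op 3: add_edge(B, C). Edges now: 3
Op 4: add_edge(D, G). Edges now: 4
Op 5: add_edge(F, G). Edges now: 5
Op 6: add_edge(H, F). Edges now: 6
Compute levels (Kahn BFS):
  sources (in-degree 0): B, D, E, H
  process B: level=0
    B->C: in-degree(C)=0, level(C)=1, enqueue
  process D: level=0
    D->G: in-degree(G)=1, level(G)>=1
  process E: level=0
    E->A: in-degree(A)=1, level(A)>=1
  process H: level=0
    H->F: in-degree(F)=0, level(F)=1, enqueue
  process C: level=1
  process F: level=1
    F->G: in-degree(G)=0, level(G)=2, enqueue
  process G: level=2
    G->A: in-degree(A)=0, level(A)=3, enqueue
  process A: level=3
All levels: A:3, B:0, C:1, D:0, E:0, F:1, G:2, H:0
max level = 3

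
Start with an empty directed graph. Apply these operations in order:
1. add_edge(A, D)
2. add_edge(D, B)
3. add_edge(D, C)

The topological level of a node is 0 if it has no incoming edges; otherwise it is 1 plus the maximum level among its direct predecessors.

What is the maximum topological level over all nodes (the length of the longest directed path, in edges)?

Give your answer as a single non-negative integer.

Answer: 2

Derivation:
Op 1: add_edge(A, D). Edges now: 1
Op 2: add_edge(D, B). Edges now: 2
Op 3: add_edge(D, C). Edges now: 3
Compute levels (Kahn BFS):
  sources (in-degree 0): A
  process A: level=0
    A->D: in-degree(D)=0, level(D)=1, enqueue
  process D: level=1
    D->B: in-degree(B)=0, level(B)=2, enqueue
    D->C: in-degree(C)=0, level(C)=2, enqueue
  process B: level=2
  process C: level=2
All levels: A:0, B:2, C:2, D:1
max level = 2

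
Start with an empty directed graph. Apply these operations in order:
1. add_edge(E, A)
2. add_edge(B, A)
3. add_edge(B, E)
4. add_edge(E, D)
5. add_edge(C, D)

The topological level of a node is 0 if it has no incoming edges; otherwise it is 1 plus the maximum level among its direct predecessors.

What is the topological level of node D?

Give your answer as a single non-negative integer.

Op 1: add_edge(E, A). Edges now: 1
Op 2: add_edge(B, A). Edges now: 2
Op 3: add_edge(B, E). Edges now: 3
Op 4: add_edge(E, D). Edges now: 4
Op 5: add_edge(C, D). Edges now: 5
Compute levels (Kahn BFS):
  sources (in-degree 0): B, C
  process B: level=0
    B->A: in-degree(A)=1, level(A)>=1
    B->E: in-degree(E)=0, level(E)=1, enqueue
  process C: level=0
    C->D: in-degree(D)=1, level(D)>=1
  process E: level=1
    E->A: in-degree(A)=0, level(A)=2, enqueue
    E->D: in-degree(D)=0, level(D)=2, enqueue
  process A: level=2
  process D: level=2
All levels: A:2, B:0, C:0, D:2, E:1
level(D) = 2

Answer: 2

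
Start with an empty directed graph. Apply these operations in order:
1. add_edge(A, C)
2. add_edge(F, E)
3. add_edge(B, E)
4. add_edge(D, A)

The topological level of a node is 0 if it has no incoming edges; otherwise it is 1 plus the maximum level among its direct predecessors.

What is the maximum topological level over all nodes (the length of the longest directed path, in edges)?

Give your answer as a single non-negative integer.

Answer: 2

Derivation:
Op 1: add_edge(A, C). Edges now: 1
Op 2: add_edge(F, E). Edges now: 2
Op 3: add_edge(B, E). Edges now: 3
Op 4: add_edge(D, A). Edges now: 4
Compute levels (Kahn BFS):
  sources (in-degree 0): B, D, F
  process B: level=0
    B->E: in-degree(E)=1, level(E)>=1
  process D: level=0
    D->A: in-degree(A)=0, level(A)=1, enqueue
  process F: level=0
    F->E: in-degree(E)=0, level(E)=1, enqueue
  process A: level=1
    A->C: in-degree(C)=0, level(C)=2, enqueue
  process E: level=1
  process C: level=2
All levels: A:1, B:0, C:2, D:0, E:1, F:0
max level = 2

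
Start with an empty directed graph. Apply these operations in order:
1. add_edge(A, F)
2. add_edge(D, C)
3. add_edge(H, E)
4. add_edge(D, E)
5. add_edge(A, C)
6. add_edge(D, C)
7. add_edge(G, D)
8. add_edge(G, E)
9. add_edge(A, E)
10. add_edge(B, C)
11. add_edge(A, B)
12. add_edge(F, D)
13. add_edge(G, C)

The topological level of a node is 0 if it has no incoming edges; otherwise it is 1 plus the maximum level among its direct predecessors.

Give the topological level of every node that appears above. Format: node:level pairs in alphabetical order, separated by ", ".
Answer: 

Answer: A:0, B:1, C:3, D:2, E:3, F:1, G:0, H:0

Derivation:
Op 1: add_edge(A, F). Edges now: 1
Op 2: add_edge(D, C). Edges now: 2
Op 3: add_edge(H, E). Edges now: 3
Op 4: add_edge(D, E). Edges now: 4
Op 5: add_edge(A, C). Edges now: 5
Op 6: add_edge(D, C) (duplicate, no change). Edges now: 5
Op 7: add_edge(G, D). Edges now: 6
Op 8: add_edge(G, E). Edges now: 7
Op 9: add_edge(A, E). Edges now: 8
Op 10: add_edge(B, C). Edges now: 9
Op 11: add_edge(A, B). Edges now: 10
Op 12: add_edge(F, D). Edges now: 11
Op 13: add_edge(G, C). Edges now: 12
Compute levels (Kahn BFS):
  sources (in-degree 0): A, G, H
  process A: level=0
    A->B: in-degree(B)=0, level(B)=1, enqueue
    A->C: in-degree(C)=3, level(C)>=1
    A->E: in-degree(E)=3, level(E)>=1
    A->F: in-degree(F)=0, level(F)=1, enqueue
  process G: level=0
    G->C: in-degree(C)=2, level(C)>=1
    G->D: in-degree(D)=1, level(D)>=1
    G->E: in-degree(E)=2, level(E)>=1
  process H: level=0
    H->E: in-degree(E)=1, level(E)>=1
  process B: level=1
    B->C: in-degree(C)=1, level(C)>=2
  process F: level=1
    F->D: in-degree(D)=0, level(D)=2, enqueue
  process D: level=2
    D->C: in-degree(C)=0, level(C)=3, enqueue
    D->E: in-degree(E)=0, level(E)=3, enqueue
  process C: level=3
  process E: level=3
All levels: A:0, B:1, C:3, D:2, E:3, F:1, G:0, H:0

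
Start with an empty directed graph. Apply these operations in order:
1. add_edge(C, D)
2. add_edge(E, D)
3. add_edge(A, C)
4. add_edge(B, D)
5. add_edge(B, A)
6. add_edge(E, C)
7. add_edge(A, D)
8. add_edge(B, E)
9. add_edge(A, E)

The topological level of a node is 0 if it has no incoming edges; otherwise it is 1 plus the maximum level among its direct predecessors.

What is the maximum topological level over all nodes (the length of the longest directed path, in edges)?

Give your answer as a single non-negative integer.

Answer: 4

Derivation:
Op 1: add_edge(C, D). Edges now: 1
Op 2: add_edge(E, D). Edges now: 2
Op 3: add_edge(A, C). Edges now: 3
Op 4: add_edge(B, D). Edges now: 4
Op 5: add_edge(B, A). Edges now: 5
Op 6: add_edge(E, C). Edges now: 6
Op 7: add_edge(A, D). Edges now: 7
Op 8: add_edge(B, E). Edges now: 8
Op 9: add_edge(A, E). Edges now: 9
Compute levels (Kahn BFS):
  sources (in-degree 0): B
  process B: level=0
    B->A: in-degree(A)=0, level(A)=1, enqueue
    B->D: in-degree(D)=3, level(D)>=1
    B->E: in-degree(E)=1, level(E)>=1
  process A: level=1
    A->C: in-degree(C)=1, level(C)>=2
    A->D: in-degree(D)=2, level(D)>=2
    A->E: in-degree(E)=0, level(E)=2, enqueue
  process E: level=2
    E->C: in-degree(C)=0, level(C)=3, enqueue
    E->D: in-degree(D)=1, level(D)>=3
  process C: level=3
    C->D: in-degree(D)=0, level(D)=4, enqueue
  process D: level=4
All levels: A:1, B:0, C:3, D:4, E:2
max level = 4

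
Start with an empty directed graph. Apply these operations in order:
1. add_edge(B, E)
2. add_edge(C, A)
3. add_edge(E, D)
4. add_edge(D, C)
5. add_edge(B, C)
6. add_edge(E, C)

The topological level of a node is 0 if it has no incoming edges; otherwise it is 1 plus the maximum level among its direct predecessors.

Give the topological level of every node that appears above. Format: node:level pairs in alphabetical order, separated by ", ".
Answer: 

Answer: A:4, B:0, C:3, D:2, E:1

Derivation:
Op 1: add_edge(B, E). Edges now: 1
Op 2: add_edge(C, A). Edges now: 2
Op 3: add_edge(E, D). Edges now: 3
Op 4: add_edge(D, C). Edges now: 4
Op 5: add_edge(B, C). Edges now: 5
Op 6: add_edge(E, C). Edges now: 6
Compute levels (Kahn BFS):
  sources (in-degree 0): B
  process B: level=0
    B->C: in-degree(C)=2, level(C)>=1
    B->E: in-degree(E)=0, level(E)=1, enqueue
  process E: level=1
    E->C: in-degree(C)=1, level(C)>=2
    E->D: in-degree(D)=0, level(D)=2, enqueue
  process D: level=2
    D->C: in-degree(C)=0, level(C)=3, enqueue
  process C: level=3
    C->A: in-degree(A)=0, level(A)=4, enqueue
  process A: level=4
All levels: A:4, B:0, C:3, D:2, E:1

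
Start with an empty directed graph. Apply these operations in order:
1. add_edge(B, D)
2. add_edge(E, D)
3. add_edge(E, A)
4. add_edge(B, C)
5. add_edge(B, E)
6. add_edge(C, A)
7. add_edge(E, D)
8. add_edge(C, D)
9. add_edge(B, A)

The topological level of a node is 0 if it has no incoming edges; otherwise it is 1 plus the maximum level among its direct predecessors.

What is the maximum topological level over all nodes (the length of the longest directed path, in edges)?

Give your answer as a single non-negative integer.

Answer: 2

Derivation:
Op 1: add_edge(B, D). Edges now: 1
Op 2: add_edge(E, D). Edges now: 2
Op 3: add_edge(E, A). Edges now: 3
Op 4: add_edge(B, C). Edges now: 4
Op 5: add_edge(B, E). Edges now: 5
Op 6: add_edge(C, A). Edges now: 6
Op 7: add_edge(E, D) (duplicate, no change). Edges now: 6
Op 8: add_edge(C, D). Edges now: 7
Op 9: add_edge(B, A). Edges now: 8
Compute levels (Kahn BFS):
  sources (in-degree 0): B
  process B: level=0
    B->A: in-degree(A)=2, level(A)>=1
    B->C: in-degree(C)=0, level(C)=1, enqueue
    B->D: in-degree(D)=2, level(D)>=1
    B->E: in-degree(E)=0, level(E)=1, enqueue
  process C: level=1
    C->A: in-degree(A)=1, level(A)>=2
    C->D: in-degree(D)=1, level(D)>=2
  process E: level=1
    E->A: in-degree(A)=0, level(A)=2, enqueue
    E->D: in-degree(D)=0, level(D)=2, enqueue
  process A: level=2
  process D: level=2
All levels: A:2, B:0, C:1, D:2, E:1
max level = 2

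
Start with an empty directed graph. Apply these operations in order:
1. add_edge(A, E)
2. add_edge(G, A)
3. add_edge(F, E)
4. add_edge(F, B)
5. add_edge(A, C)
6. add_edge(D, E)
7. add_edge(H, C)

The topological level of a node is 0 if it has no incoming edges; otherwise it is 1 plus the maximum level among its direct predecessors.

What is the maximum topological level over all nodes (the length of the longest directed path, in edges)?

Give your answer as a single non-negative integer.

Op 1: add_edge(A, E). Edges now: 1
Op 2: add_edge(G, A). Edges now: 2
Op 3: add_edge(F, E). Edges now: 3
Op 4: add_edge(F, B). Edges now: 4
Op 5: add_edge(A, C). Edges now: 5
Op 6: add_edge(D, E). Edges now: 6
Op 7: add_edge(H, C). Edges now: 7
Compute levels (Kahn BFS):
  sources (in-degree 0): D, F, G, H
  process D: level=0
    D->E: in-degree(E)=2, level(E)>=1
  process F: level=0
    F->B: in-degree(B)=0, level(B)=1, enqueue
    F->E: in-degree(E)=1, level(E)>=1
  process G: level=0
    G->A: in-degree(A)=0, level(A)=1, enqueue
  process H: level=0
    H->C: in-degree(C)=1, level(C)>=1
  process B: level=1
  process A: level=1
    A->C: in-degree(C)=0, level(C)=2, enqueue
    A->E: in-degree(E)=0, level(E)=2, enqueue
  process C: level=2
  process E: level=2
All levels: A:1, B:1, C:2, D:0, E:2, F:0, G:0, H:0
max level = 2

Answer: 2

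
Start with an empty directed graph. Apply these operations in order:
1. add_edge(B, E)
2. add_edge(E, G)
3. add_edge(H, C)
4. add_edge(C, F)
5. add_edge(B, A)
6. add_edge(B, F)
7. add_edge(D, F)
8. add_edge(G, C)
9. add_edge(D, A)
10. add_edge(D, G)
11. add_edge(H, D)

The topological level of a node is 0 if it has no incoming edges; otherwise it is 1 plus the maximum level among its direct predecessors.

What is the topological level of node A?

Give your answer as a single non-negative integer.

Op 1: add_edge(B, E). Edges now: 1
Op 2: add_edge(E, G). Edges now: 2
Op 3: add_edge(H, C). Edges now: 3
Op 4: add_edge(C, F). Edges now: 4
Op 5: add_edge(B, A). Edges now: 5
Op 6: add_edge(B, F). Edges now: 6
Op 7: add_edge(D, F). Edges now: 7
Op 8: add_edge(G, C). Edges now: 8
Op 9: add_edge(D, A). Edges now: 9
Op 10: add_edge(D, G). Edges now: 10
Op 11: add_edge(H, D). Edges now: 11
Compute levels (Kahn BFS):
  sources (in-degree 0): B, H
  process B: level=0
    B->A: in-degree(A)=1, level(A)>=1
    B->E: in-degree(E)=0, level(E)=1, enqueue
    B->F: in-degree(F)=2, level(F)>=1
  process H: level=0
    H->C: in-degree(C)=1, level(C)>=1
    H->D: in-degree(D)=0, level(D)=1, enqueue
  process E: level=1
    E->G: in-degree(G)=1, level(G)>=2
  process D: level=1
    D->A: in-degree(A)=0, level(A)=2, enqueue
    D->F: in-degree(F)=1, level(F)>=2
    D->G: in-degree(G)=0, level(G)=2, enqueue
  process A: level=2
  process G: level=2
    G->C: in-degree(C)=0, level(C)=3, enqueue
  process C: level=3
    C->F: in-degree(F)=0, level(F)=4, enqueue
  process F: level=4
All levels: A:2, B:0, C:3, D:1, E:1, F:4, G:2, H:0
level(A) = 2

Answer: 2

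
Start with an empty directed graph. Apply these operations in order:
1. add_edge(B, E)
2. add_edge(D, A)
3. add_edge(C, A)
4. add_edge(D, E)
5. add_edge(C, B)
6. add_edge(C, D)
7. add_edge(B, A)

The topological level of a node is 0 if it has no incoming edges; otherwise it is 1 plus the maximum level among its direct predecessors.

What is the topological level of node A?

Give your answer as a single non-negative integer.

Answer: 2

Derivation:
Op 1: add_edge(B, E). Edges now: 1
Op 2: add_edge(D, A). Edges now: 2
Op 3: add_edge(C, A). Edges now: 3
Op 4: add_edge(D, E). Edges now: 4
Op 5: add_edge(C, B). Edges now: 5
Op 6: add_edge(C, D). Edges now: 6
Op 7: add_edge(B, A). Edges now: 7
Compute levels (Kahn BFS):
  sources (in-degree 0): C
  process C: level=0
    C->A: in-degree(A)=2, level(A)>=1
    C->B: in-degree(B)=0, level(B)=1, enqueue
    C->D: in-degree(D)=0, level(D)=1, enqueue
  process B: level=1
    B->A: in-degree(A)=1, level(A)>=2
    B->E: in-degree(E)=1, level(E)>=2
  process D: level=1
    D->A: in-degree(A)=0, level(A)=2, enqueue
    D->E: in-degree(E)=0, level(E)=2, enqueue
  process A: level=2
  process E: level=2
All levels: A:2, B:1, C:0, D:1, E:2
level(A) = 2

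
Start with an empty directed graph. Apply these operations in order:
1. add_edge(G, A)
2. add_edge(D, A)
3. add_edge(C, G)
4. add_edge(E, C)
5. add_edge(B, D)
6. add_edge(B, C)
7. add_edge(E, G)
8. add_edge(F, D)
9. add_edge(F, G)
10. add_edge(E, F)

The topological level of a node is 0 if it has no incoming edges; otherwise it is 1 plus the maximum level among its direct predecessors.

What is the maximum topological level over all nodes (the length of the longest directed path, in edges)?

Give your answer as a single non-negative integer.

Op 1: add_edge(G, A). Edges now: 1
Op 2: add_edge(D, A). Edges now: 2
Op 3: add_edge(C, G). Edges now: 3
Op 4: add_edge(E, C). Edges now: 4
Op 5: add_edge(B, D). Edges now: 5
Op 6: add_edge(B, C). Edges now: 6
Op 7: add_edge(E, G). Edges now: 7
Op 8: add_edge(F, D). Edges now: 8
Op 9: add_edge(F, G). Edges now: 9
Op 10: add_edge(E, F). Edges now: 10
Compute levels (Kahn BFS):
  sources (in-degree 0): B, E
  process B: level=0
    B->C: in-degree(C)=1, level(C)>=1
    B->D: in-degree(D)=1, level(D)>=1
  process E: level=0
    E->C: in-degree(C)=0, level(C)=1, enqueue
    E->F: in-degree(F)=0, level(F)=1, enqueue
    E->G: in-degree(G)=2, level(G)>=1
  process C: level=1
    C->G: in-degree(G)=1, level(G)>=2
  process F: level=1
    F->D: in-degree(D)=0, level(D)=2, enqueue
    F->G: in-degree(G)=0, level(G)=2, enqueue
  process D: level=2
    D->A: in-degree(A)=1, level(A)>=3
  process G: level=2
    G->A: in-degree(A)=0, level(A)=3, enqueue
  process A: level=3
All levels: A:3, B:0, C:1, D:2, E:0, F:1, G:2
max level = 3

Answer: 3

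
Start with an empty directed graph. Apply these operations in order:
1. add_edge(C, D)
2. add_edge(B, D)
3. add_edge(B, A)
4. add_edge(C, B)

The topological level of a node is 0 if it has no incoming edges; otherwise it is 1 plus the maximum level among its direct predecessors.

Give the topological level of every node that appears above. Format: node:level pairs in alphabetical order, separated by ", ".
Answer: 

Op 1: add_edge(C, D). Edges now: 1
Op 2: add_edge(B, D). Edges now: 2
Op 3: add_edge(B, A). Edges now: 3
Op 4: add_edge(C, B). Edges now: 4
Compute levels (Kahn BFS):
  sources (in-degree 0): C
  process C: level=0
    C->B: in-degree(B)=0, level(B)=1, enqueue
    C->D: in-degree(D)=1, level(D)>=1
  process B: level=1
    B->A: in-degree(A)=0, level(A)=2, enqueue
    B->D: in-degree(D)=0, level(D)=2, enqueue
  process A: level=2
  process D: level=2
All levels: A:2, B:1, C:0, D:2

Answer: A:2, B:1, C:0, D:2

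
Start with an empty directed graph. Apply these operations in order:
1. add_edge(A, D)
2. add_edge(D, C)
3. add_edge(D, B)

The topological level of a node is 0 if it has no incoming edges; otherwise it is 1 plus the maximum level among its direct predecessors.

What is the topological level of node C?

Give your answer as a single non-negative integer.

Answer: 2

Derivation:
Op 1: add_edge(A, D). Edges now: 1
Op 2: add_edge(D, C). Edges now: 2
Op 3: add_edge(D, B). Edges now: 3
Compute levels (Kahn BFS):
  sources (in-degree 0): A
  process A: level=0
    A->D: in-degree(D)=0, level(D)=1, enqueue
  process D: level=1
    D->B: in-degree(B)=0, level(B)=2, enqueue
    D->C: in-degree(C)=0, level(C)=2, enqueue
  process B: level=2
  process C: level=2
All levels: A:0, B:2, C:2, D:1
level(C) = 2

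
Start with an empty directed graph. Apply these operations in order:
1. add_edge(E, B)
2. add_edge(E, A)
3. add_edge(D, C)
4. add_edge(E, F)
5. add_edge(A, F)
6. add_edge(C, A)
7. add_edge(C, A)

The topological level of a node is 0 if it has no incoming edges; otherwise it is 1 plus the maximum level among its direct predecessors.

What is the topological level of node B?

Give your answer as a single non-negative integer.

Op 1: add_edge(E, B). Edges now: 1
Op 2: add_edge(E, A). Edges now: 2
Op 3: add_edge(D, C). Edges now: 3
Op 4: add_edge(E, F). Edges now: 4
Op 5: add_edge(A, F). Edges now: 5
Op 6: add_edge(C, A). Edges now: 6
Op 7: add_edge(C, A) (duplicate, no change). Edges now: 6
Compute levels (Kahn BFS):
  sources (in-degree 0): D, E
  process D: level=0
    D->C: in-degree(C)=0, level(C)=1, enqueue
  process E: level=0
    E->A: in-degree(A)=1, level(A)>=1
    E->B: in-degree(B)=0, level(B)=1, enqueue
    E->F: in-degree(F)=1, level(F)>=1
  process C: level=1
    C->A: in-degree(A)=0, level(A)=2, enqueue
  process B: level=1
  process A: level=2
    A->F: in-degree(F)=0, level(F)=3, enqueue
  process F: level=3
All levels: A:2, B:1, C:1, D:0, E:0, F:3
level(B) = 1

Answer: 1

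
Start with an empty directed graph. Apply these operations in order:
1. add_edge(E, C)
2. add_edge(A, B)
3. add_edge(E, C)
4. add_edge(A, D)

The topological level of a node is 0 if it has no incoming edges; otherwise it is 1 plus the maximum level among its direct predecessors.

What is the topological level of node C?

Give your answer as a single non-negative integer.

Answer: 1

Derivation:
Op 1: add_edge(E, C). Edges now: 1
Op 2: add_edge(A, B). Edges now: 2
Op 3: add_edge(E, C) (duplicate, no change). Edges now: 2
Op 4: add_edge(A, D). Edges now: 3
Compute levels (Kahn BFS):
  sources (in-degree 0): A, E
  process A: level=0
    A->B: in-degree(B)=0, level(B)=1, enqueue
    A->D: in-degree(D)=0, level(D)=1, enqueue
  process E: level=0
    E->C: in-degree(C)=0, level(C)=1, enqueue
  process B: level=1
  process D: level=1
  process C: level=1
All levels: A:0, B:1, C:1, D:1, E:0
level(C) = 1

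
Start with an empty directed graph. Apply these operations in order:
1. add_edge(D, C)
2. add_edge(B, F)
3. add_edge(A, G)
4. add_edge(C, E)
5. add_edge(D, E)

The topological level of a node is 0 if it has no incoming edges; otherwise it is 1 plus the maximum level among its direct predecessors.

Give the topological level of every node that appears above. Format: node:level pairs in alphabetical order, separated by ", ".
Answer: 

Answer: A:0, B:0, C:1, D:0, E:2, F:1, G:1

Derivation:
Op 1: add_edge(D, C). Edges now: 1
Op 2: add_edge(B, F). Edges now: 2
Op 3: add_edge(A, G). Edges now: 3
Op 4: add_edge(C, E). Edges now: 4
Op 5: add_edge(D, E). Edges now: 5
Compute levels (Kahn BFS):
  sources (in-degree 0): A, B, D
  process A: level=0
    A->G: in-degree(G)=0, level(G)=1, enqueue
  process B: level=0
    B->F: in-degree(F)=0, level(F)=1, enqueue
  process D: level=0
    D->C: in-degree(C)=0, level(C)=1, enqueue
    D->E: in-degree(E)=1, level(E)>=1
  process G: level=1
  process F: level=1
  process C: level=1
    C->E: in-degree(E)=0, level(E)=2, enqueue
  process E: level=2
All levels: A:0, B:0, C:1, D:0, E:2, F:1, G:1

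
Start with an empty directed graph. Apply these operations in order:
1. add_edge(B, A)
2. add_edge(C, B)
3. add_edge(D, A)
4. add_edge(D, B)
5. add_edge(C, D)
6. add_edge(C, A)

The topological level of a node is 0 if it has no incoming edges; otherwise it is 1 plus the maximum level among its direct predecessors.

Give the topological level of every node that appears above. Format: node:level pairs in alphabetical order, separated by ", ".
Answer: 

Answer: A:3, B:2, C:0, D:1

Derivation:
Op 1: add_edge(B, A). Edges now: 1
Op 2: add_edge(C, B). Edges now: 2
Op 3: add_edge(D, A). Edges now: 3
Op 4: add_edge(D, B). Edges now: 4
Op 5: add_edge(C, D). Edges now: 5
Op 6: add_edge(C, A). Edges now: 6
Compute levels (Kahn BFS):
  sources (in-degree 0): C
  process C: level=0
    C->A: in-degree(A)=2, level(A)>=1
    C->B: in-degree(B)=1, level(B)>=1
    C->D: in-degree(D)=0, level(D)=1, enqueue
  process D: level=1
    D->A: in-degree(A)=1, level(A)>=2
    D->B: in-degree(B)=0, level(B)=2, enqueue
  process B: level=2
    B->A: in-degree(A)=0, level(A)=3, enqueue
  process A: level=3
All levels: A:3, B:2, C:0, D:1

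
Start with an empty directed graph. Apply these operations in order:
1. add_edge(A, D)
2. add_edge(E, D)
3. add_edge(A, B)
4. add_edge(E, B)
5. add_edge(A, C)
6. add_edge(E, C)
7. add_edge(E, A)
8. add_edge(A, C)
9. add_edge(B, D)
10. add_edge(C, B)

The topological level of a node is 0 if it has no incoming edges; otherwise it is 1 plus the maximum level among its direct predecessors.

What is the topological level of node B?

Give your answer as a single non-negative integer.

Op 1: add_edge(A, D). Edges now: 1
Op 2: add_edge(E, D). Edges now: 2
Op 3: add_edge(A, B). Edges now: 3
Op 4: add_edge(E, B). Edges now: 4
Op 5: add_edge(A, C). Edges now: 5
Op 6: add_edge(E, C). Edges now: 6
Op 7: add_edge(E, A). Edges now: 7
Op 8: add_edge(A, C) (duplicate, no change). Edges now: 7
Op 9: add_edge(B, D). Edges now: 8
Op 10: add_edge(C, B). Edges now: 9
Compute levels (Kahn BFS):
  sources (in-degree 0): E
  process E: level=0
    E->A: in-degree(A)=0, level(A)=1, enqueue
    E->B: in-degree(B)=2, level(B)>=1
    E->C: in-degree(C)=1, level(C)>=1
    E->D: in-degree(D)=2, level(D)>=1
  process A: level=1
    A->B: in-degree(B)=1, level(B)>=2
    A->C: in-degree(C)=0, level(C)=2, enqueue
    A->D: in-degree(D)=1, level(D)>=2
  process C: level=2
    C->B: in-degree(B)=0, level(B)=3, enqueue
  process B: level=3
    B->D: in-degree(D)=0, level(D)=4, enqueue
  process D: level=4
All levels: A:1, B:3, C:2, D:4, E:0
level(B) = 3

Answer: 3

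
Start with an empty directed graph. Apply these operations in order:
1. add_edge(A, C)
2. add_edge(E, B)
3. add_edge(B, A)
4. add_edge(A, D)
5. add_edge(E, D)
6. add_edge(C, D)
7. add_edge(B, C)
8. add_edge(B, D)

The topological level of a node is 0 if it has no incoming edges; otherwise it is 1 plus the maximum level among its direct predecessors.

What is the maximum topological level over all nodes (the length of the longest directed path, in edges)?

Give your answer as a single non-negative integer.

Answer: 4

Derivation:
Op 1: add_edge(A, C). Edges now: 1
Op 2: add_edge(E, B). Edges now: 2
Op 3: add_edge(B, A). Edges now: 3
Op 4: add_edge(A, D). Edges now: 4
Op 5: add_edge(E, D). Edges now: 5
Op 6: add_edge(C, D). Edges now: 6
Op 7: add_edge(B, C). Edges now: 7
Op 8: add_edge(B, D). Edges now: 8
Compute levels (Kahn BFS):
  sources (in-degree 0): E
  process E: level=0
    E->B: in-degree(B)=0, level(B)=1, enqueue
    E->D: in-degree(D)=3, level(D)>=1
  process B: level=1
    B->A: in-degree(A)=0, level(A)=2, enqueue
    B->C: in-degree(C)=1, level(C)>=2
    B->D: in-degree(D)=2, level(D)>=2
  process A: level=2
    A->C: in-degree(C)=0, level(C)=3, enqueue
    A->D: in-degree(D)=1, level(D)>=3
  process C: level=3
    C->D: in-degree(D)=0, level(D)=4, enqueue
  process D: level=4
All levels: A:2, B:1, C:3, D:4, E:0
max level = 4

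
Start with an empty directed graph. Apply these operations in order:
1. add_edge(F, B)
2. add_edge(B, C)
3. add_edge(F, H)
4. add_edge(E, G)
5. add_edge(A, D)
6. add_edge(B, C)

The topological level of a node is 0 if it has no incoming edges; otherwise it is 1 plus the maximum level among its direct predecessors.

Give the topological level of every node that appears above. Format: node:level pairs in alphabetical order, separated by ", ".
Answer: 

Answer: A:0, B:1, C:2, D:1, E:0, F:0, G:1, H:1

Derivation:
Op 1: add_edge(F, B). Edges now: 1
Op 2: add_edge(B, C). Edges now: 2
Op 3: add_edge(F, H). Edges now: 3
Op 4: add_edge(E, G). Edges now: 4
Op 5: add_edge(A, D). Edges now: 5
Op 6: add_edge(B, C) (duplicate, no change). Edges now: 5
Compute levels (Kahn BFS):
  sources (in-degree 0): A, E, F
  process A: level=0
    A->D: in-degree(D)=0, level(D)=1, enqueue
  process E: level=0
    E->G: in-degree(G)=0, level(G)=1, enqueue
  process F: level=0
    F->B: in-degree(B)=0, level(B)=1, enqueue
    F->H: in-degree(H)=0, level(H)=1, enqueue
  process D: level=1
  process G: level=1
  process B: level=1
    B->C: in-degree(C)=0, level(C)=2, enqueue
  process H: level=1
  process C: level=2
All levels: A:0, B:1, C:2, D:1, E:0, F:0, G:1, H:1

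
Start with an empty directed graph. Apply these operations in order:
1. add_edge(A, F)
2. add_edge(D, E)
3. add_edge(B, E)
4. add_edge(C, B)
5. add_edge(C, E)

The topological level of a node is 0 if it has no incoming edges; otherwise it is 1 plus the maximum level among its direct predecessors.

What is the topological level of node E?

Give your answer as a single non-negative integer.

Answer: 2

Derivation:
Op 1: add_edge(A, F). Edges now: 1
Op 2: add_edge(D, E). Edges now: 2
Op 3: add_edge(B, E). Edges now: 3
Op 4: add_edge(C, B). Edges now: 4
Op 5: add_edge(C, E). Edges now: 5
Compute levels (Kahn BFS):
  sources (in-degree 0): A, C, D
  process A: level=0
    A->F: in-degree(F)=0, level(F)=1, enqueue
  process C: level=0
    C->B: in-degree(B)=0, level(B)=1, enqueue
    C->E: in-degree(E)=2, level(E)>=1
  process D: level=0
    D->E: in-degree(E)=1, level(E)>=1
  process F: level=1
  process B: level=1
    B->E: in-degree(E)=0, level(E)=2, enqueue
  process E: level=2
All levels: A:0, B:1, C:0, D:0, E:2, F:1
level(E) = 2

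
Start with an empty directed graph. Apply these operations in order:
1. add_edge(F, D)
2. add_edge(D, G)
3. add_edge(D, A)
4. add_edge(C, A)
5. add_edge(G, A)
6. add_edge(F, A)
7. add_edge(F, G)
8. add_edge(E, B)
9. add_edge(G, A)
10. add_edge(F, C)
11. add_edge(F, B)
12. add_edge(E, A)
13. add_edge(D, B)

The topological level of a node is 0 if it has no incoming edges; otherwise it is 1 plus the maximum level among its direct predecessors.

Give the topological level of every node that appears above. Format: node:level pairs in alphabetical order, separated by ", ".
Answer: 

Op 1: add_edge(F, D). Edges now: 1
Op 2: add_edge(D, G). Edges now: 2
Op 3: add_edge(D, A). Edges now: 3
Op 4: add_edge(C, A). Edges now: 4
Op 5: add_edge(G, A). Edges now: 5
Op 6: add_edge(F, A). Edges now: 6
Op 7: add_edge(F, G). Edges now: 7
Op 8: add_edge(E, B). Edges now: 8
Op 9: add_edge(G, A) (duplicate, no change). Edges now: 8
Op 10: add_edge(F, C). Edges now: 9
Op 11: add_edge(F, B). Edges now: 10
Op 12: add_edge(E, A). Edges now: 11
Op 13: add_edge(D, B). Edges now: 12
Compute levels (Kahn BFS):
  sources (in-degree 0): E, F
  process E: level=0
    E->A: in-degree(A)=4, level(A)>=1
    E->B: in-degree(B)=2, level(B)>=1
  process F: level=0
    F->A: in-degree(A)=3, level(A)>=1
    F->B: in-degree(B)=1, level(B)>=1
    F->C: in-degree(C)=0, level(C)=1, enqueue
    F->D: in-degree(D)=0, level(D)=1, enqueue
    F->G: in-degree(G)=1, level(G)>=1
  process C: level=1
    C->A: in-degree(A)=2, level(A)>=2
  process D: level=1
    D->A: in-degree(A)=1, level(A)>=2
    D->B: in-degree(B)=0, level(B)=2, enqueue
    D->G: in-degree(G)=0, level(G)=2, enqueue
  process B: level=2
  process G: level=2
    G->A: in-degree(A)=0, level(A)=3, enqueue
  process A: level=3
All levels: A:3, B:2, C:1, D:1, E:0, F:0, G:2

Answer: A:3, B:2, C:1, D:1, E:0, F:0, G:2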